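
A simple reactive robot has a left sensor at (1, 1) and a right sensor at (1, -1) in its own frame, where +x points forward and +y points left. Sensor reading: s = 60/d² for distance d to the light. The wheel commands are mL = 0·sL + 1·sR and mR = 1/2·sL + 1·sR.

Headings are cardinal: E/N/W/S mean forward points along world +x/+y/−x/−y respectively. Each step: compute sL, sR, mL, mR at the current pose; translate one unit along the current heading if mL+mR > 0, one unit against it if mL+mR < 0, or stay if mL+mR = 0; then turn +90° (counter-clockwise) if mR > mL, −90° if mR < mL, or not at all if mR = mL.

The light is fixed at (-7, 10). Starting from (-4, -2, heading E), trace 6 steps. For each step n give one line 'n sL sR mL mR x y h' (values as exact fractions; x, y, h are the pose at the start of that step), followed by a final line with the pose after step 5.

n=0: pose=(-4,-2,E); sL=60/137, sR=12/37; mL=12/37, mR=2754/5069; mL+mR=4398/5069 → advance +1; mR−mL=30/137 → turn +1·90°
n=1: pose=(-3,-2,N); sL=6/13, sR=30/73; mL=30/73, mR=609/949; mL+mR=999/949 → advance +1; mR−mL=3/13 → turn +1·90°
n=2: pose=(-3,-1,W); sL=20/51, sR=60/109; mL=60/109, mR=4150/5559; mL+mR=7210/5559 → advance +1; mR−mL=10/51 → turn +1·90°
n=3: pose=(-4,-1,S); sL=3/8, sR=15/37; mL=15/37, mR=351/592; mL+mR=591/592 → advance +1; mR−mL=3/16 → turn +1·90°
n=4: pose=(-4,-2,E); sL=60/137, sR=12/37; mL=12/37, mR=2754/5069; mL+mR=4398/5069 → advance +1; mR−mL=30/137 → turn +1·90°
n=5: pose=(-3,-2,N); sL=6/13, sR=30/73; mL=30/73, mR=609/949; mL+mR=999/949 → advance +1; mR−mL=3/13 → turn +1·90°

0 60/137 12/37 12/37 2754/5069 -4 -2 E
1 6/13 30/73 30/73 609/949 -3 -2 N
2 20/51 60/109 60/109 4150/5559 -3 -1 W
3 3/8 15/37 15/37 351/592 -4 -1 S
4 60/137 12/37 12/37 2754/5069 -4 -2 E
5 6/13 30/73 30/73 609/949 -3 -2 N
final -3 -1 W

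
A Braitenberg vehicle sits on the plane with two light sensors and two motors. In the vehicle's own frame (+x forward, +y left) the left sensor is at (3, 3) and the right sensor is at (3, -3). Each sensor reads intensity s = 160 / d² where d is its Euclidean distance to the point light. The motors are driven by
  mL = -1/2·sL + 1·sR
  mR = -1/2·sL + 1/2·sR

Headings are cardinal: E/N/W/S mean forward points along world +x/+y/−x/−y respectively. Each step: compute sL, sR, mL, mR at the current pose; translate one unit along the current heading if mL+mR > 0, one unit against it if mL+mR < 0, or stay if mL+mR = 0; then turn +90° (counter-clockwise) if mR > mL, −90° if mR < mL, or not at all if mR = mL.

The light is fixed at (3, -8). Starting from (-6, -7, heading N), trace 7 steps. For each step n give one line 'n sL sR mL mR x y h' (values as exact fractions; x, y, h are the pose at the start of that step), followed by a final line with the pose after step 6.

n=0: pose=(-6,-7,N); sL=1, sR=40/13; mL=67/26, mR=27/26; mL+mR=47/13 → advance +1; mR−mL=-20/13 → turn -1·90°
n=1: pose=(-6,-6,E); sL=160/61, sR=160/37; mL=6800/2257, mR=1920/2257; mL+mR=8720/2257 → advance +1; mR−mL=-80/37 → turn -1·90°
n=2: pose=(-5,-6,S); sL=80/13, sR=80/61; mL=-1400/793, mR=-1920/793; mL+mR=-3320/793 → advance -1; mR−mL=-40/61 → turn -1·90°
n=3: pose=(-5,-5,W); sL=160/121, sR=160/157; mL=6800/18997, mR=-2880/18997; mL+mR=3920/18997 → advance +1; mR−mL=-80/157 → turn -1·90°
n=4: pose=(-6,-5,N); sL=8/9, sR=20/9; mL=16/9, mR=2/3; mL+mR=22/9 → advance +1; mR−mL=-10/9 → turn -1·90°
n=5: pose=(-6,-4,E); sL=32/17, sR=160/37; mL=2128/629, mR=768/629; mL+mR=2896/629 → advance +1; mR−mL=-80/37 → turn -1·90°
n=6: pose=(-5,-4,S); sL=80/13, sR=80/61; mL=-1400/793, mR=-1920/793; mL+mR=-3320/793 → advance -1; mR−mL=-40/61 → turn -1·90°

0 1 40/13 67/26 27/26 -6 -7 N
1 160/61 160/37 6800/2257 1920/2257 -6 -6 E
2 80/13 80/61 -1400/793 -1920/793 -5 -6 S
3 160/121 160/157 6800/18997 -2880/18997 -5 -5 W
4 8/9 20/9 16/9 2/3 -6 -5 N
5 32/17 160/37 2128/629 768/629 -6 -4 E
6 80/13 80/61 -1400/793 -1920/793 -5 -4 S
final -5 -3 W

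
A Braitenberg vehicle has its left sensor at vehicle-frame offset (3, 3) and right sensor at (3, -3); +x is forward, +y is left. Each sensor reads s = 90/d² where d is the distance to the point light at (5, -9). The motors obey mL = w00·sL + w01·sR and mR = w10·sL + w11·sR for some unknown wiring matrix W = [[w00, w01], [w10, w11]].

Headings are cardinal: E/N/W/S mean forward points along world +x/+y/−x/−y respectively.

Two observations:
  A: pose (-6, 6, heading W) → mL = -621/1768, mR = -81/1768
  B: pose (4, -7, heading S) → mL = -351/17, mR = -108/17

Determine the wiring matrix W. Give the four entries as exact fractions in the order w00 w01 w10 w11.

-1 -1/2 -1/2 1/2

obs A: pose=(-6,6,W) → sL=9/34, sR=9/52, mL=-621/1768, mR=-81/1768
obs B: pose=(4,-7,S) → sL=18, sR=90/17, mL=-351/17, mR=-108/17
sensor matrix S = [[9/34, 9/52], [18, 90/17]]; det S = -12879/7514
solve [mL_A; mL_B] = S·[w00; w01] and [mR_A; mR_B] = S·[w10; w11]:
  w00 = -1, w01 = -1/2, w10 = -1/2, w11 = 1/2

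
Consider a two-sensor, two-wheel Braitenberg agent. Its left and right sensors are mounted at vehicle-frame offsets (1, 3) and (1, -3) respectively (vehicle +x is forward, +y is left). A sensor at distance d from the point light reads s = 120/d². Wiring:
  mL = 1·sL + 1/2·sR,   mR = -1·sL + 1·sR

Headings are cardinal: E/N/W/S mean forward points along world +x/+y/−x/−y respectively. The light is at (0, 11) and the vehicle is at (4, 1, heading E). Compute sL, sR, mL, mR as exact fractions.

60/37 60/97 6930/3589 -3600/3589

left sensor world pos  = (5, 4); dL² = 74
right sensor world pos = (5, -2); dR² = 194
sL = 120/74 = 60/37
sR = 120/194 = 60/97
mL = 1·sL + 1/2·sR = 6930/3589
mR = -1·sL + 1·sR = -3600/3589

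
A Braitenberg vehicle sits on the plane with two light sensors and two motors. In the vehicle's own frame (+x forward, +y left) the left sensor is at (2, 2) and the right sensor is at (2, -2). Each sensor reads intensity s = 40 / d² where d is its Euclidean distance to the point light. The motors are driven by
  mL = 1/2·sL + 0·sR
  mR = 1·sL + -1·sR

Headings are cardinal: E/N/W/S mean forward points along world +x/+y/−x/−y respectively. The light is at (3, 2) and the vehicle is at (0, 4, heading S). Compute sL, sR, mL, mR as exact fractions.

left sensor world pos  = (2, 2); dL² = 1
right sensor world pos = (-2, 2); dR² = 25
sL = 40/1 = 40
sR = 40/25 = 8/5
mL = 1/2·sL + 0·sR = 20
mR = 1·sL + -1·sR = 192/5

40 8/5 20 192/5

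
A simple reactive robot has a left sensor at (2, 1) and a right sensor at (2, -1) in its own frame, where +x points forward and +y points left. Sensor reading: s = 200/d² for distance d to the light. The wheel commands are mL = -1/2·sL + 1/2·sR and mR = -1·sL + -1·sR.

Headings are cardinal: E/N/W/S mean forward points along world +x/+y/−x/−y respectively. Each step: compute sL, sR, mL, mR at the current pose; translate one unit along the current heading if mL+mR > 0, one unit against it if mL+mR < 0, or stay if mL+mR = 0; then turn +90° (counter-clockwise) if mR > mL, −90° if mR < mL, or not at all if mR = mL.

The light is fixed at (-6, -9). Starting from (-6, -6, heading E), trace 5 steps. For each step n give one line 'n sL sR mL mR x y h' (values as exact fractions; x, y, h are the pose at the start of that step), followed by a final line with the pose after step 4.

0 10 25 15/2 -35 -6 -6 E
1 200 40 -80 -240 -7 -6 S
2 100/9 100/17 -400/153 -2600/153 -7 -5 W
3 200/37 200/37 0 -400/37 -6 -5 N
4 10 25 15/2 -35 -6 -6 E
final -7 -6 S

n=0: pose=(-6,-6,E); sL=10, sR=25; mL=15/2, mR=-35; mL+mR=-55/2 → advance -1; mR−mL=-85/2 → turn -1·90°
n=1: pose=(-7,-6,S); sL=200, sR=40; mL=-80, mR=-240; mL+mR=-320 → advance -1; mR−mL=-160 → turn -1·90°
n=2: pose=(-7,-5,W); sL=100/9, sR=100/17; mL=-400/153, mR=-2600/153; mL+mR=-1000/51 → advance -1; mR−mL=-2200/153 → turn -1·90°
n=3: pose=(-6,-5,N); sL=200/37, sR=200/37; mL=0, mR=-400/37; mL+mR=-400/37 → advance -1; mR−mL=-400/37 → turn -1·90°
n=4: pose=(-6,-6,E); sL=10, sR=25; mL=15/2, mR=-35; mL+mR=-55/2 → advance -1; mR−mL=-85/2 → turn -1·90°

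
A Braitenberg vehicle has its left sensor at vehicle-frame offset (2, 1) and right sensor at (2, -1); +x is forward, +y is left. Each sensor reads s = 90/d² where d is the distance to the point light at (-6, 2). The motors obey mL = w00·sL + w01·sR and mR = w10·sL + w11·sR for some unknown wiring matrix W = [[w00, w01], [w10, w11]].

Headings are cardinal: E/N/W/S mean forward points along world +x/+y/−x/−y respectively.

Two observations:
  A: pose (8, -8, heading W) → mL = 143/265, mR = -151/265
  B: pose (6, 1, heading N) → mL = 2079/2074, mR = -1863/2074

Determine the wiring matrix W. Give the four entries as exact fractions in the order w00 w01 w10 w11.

1 1/2 -1/2 -1

obs A: pose=(8,-8,W) → sL=18/53, sR=2/5, mL=143/265, mR=-151/265
obs B: pose=(6,1,N) → sL=45/61, sR=9/17, mL=2079/2074, mR=-1863/2074
sensor matrix S = [[18/53, 2/5], [45/61, 9/17]]; det S = -6336/54961
solve [mL_A; mL_B] = S·[w00; w01] and [mR_A; mR_B] = S·[w10; w11]:
  w00 = 1, w01 = 1/2, w10 = -1/2, w11 = -1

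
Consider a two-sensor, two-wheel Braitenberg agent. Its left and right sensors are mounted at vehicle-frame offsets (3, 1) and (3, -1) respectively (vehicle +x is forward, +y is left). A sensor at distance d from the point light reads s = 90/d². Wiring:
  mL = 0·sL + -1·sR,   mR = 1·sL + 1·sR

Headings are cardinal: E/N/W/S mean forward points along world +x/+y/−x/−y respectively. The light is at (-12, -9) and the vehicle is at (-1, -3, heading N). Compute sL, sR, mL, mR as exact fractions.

90/181 2/5 -2/5 812/905

left sensor world pos  = (-2, 0); dL² = 181
right sensor world pos = (0, 0); dR² = 225
sL = 90/181 = 90/181
sR = 90/225 = 2/5
mL = 0·sL + -1·sR = -2/5
mR = 1·sL + 1·sR = 812/905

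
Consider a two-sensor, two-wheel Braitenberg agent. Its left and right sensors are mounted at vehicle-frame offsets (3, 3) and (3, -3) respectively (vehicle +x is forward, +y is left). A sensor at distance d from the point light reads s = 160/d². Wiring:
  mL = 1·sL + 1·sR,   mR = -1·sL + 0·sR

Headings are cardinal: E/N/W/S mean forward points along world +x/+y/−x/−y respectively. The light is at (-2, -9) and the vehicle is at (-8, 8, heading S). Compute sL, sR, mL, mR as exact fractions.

32/41 160/277 15424/11357 -32/41

left sensor world pos  = (-5, 5); dL² = 205
right sensor world pos = (-11, 5); dR² = 277
sL = 160/205 = 32/41
sR = 160/277 = 160/277
mL = 1·sL + 1·sR = 15424/11357
mR = -1·sL + 0·sR = -32/41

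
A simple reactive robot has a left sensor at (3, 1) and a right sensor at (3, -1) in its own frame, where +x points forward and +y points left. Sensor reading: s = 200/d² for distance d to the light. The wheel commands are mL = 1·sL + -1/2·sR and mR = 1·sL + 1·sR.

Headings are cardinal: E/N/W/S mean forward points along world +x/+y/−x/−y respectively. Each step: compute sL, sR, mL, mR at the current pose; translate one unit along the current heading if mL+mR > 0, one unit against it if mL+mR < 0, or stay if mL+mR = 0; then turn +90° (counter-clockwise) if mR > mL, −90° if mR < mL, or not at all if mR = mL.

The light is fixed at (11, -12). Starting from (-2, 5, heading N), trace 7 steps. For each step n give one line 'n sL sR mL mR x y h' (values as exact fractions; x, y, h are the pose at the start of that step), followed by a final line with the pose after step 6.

0 50/149 25/68 3075/20264 7125/10132 -2 5 N
1 40/109 200/617 13780/67253 46480/67253 -2 6 W
2 100/197 4/9 506/1773 1688/1773 -3 6 S
3 40/89 200/377 6180/33553 32880/33553 -3 5 E
4 50/149 25/68 3075/20264 7125/10132 -2 5 N
5 40/109 200/617 13780/67253 46480/67253 -2 6 W
6 100/197 4/9 506/1773 1688/1773 -3 6 S
final -3 5 E

n=0: pose=(-2,5,N); sL=50/149, sR=25/68; mL=3075/20264, mR=7125/10132; mL+mR=17325/20264 → advance +1; mR−mL=75/136 → turn +1·90°
n=1: pose=(-2,6,W); sL=40/109, sR=200/617; mL=13780/67253, mR=46480/67253; mL+mR=60260/67253 → advance +1; mR−mL=300/617 → turn +1·90°
n=2: pose=(-3,6,S); sL=100/197, sR=4/9; mL=506/1773, mR=1688/1773; mL+mR=2194/1773 → advance +1; mR−mL=2/3 → turn +1·90°
n=3: pose=(-3,5,E); sL=40/89, sR=200/377; mL=6180/33553, mR=32880/33553; mL+mR=39060/33553 → advance +1; mR−mL=300/377 → turn +1·90°
n=4: pose=(-2,5,N); sL=50/149, sR=25/68; mL=3075/20264, mR=7125/10132; mL+mR=17325/20264 → advance +1; mR−mL=75/136 → turn +1·90°
n=5: pose=(-2,6,W); sL=40/109, sR=200/617; mL=13780/67253, mR=46480/67253; mL+mR=60260/67253 → advance +1; mR−mL=300/617 → turn +1·90°
n=6: pose=(-3,6,S); sL=100/197, sR=4/9; mL=506/1773, mR=1688/1773; mL+mR=2194/1773 → advance +1; mR−mL=2/3 → turn +1·90°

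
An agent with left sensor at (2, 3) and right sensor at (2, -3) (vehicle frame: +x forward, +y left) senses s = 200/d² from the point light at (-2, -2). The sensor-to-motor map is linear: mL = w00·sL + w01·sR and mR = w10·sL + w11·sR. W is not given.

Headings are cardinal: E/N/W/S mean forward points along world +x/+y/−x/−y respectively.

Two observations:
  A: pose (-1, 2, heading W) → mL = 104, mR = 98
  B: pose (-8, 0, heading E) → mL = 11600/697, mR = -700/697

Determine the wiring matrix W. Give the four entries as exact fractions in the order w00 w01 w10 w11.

obs A: pose=(-1,2,W) → sL=100, sR=4, mL=104, mR=98
obs B: pose=(-8,0,E) → sL=200/41, sR=200/17, mL=11600/697, mR=-700/697
sensor matrix S = [[100, 4], [200/41, 200/17]]; det S = 806400/697
solve [mL_A; mL_B] = S·[w00; w01] and [mR_A; mR_B] = S·[w10; w11]:
  w00 = 1, w01 = 1, w10 = 1, w11 = -1/2

1 1 1 -1/2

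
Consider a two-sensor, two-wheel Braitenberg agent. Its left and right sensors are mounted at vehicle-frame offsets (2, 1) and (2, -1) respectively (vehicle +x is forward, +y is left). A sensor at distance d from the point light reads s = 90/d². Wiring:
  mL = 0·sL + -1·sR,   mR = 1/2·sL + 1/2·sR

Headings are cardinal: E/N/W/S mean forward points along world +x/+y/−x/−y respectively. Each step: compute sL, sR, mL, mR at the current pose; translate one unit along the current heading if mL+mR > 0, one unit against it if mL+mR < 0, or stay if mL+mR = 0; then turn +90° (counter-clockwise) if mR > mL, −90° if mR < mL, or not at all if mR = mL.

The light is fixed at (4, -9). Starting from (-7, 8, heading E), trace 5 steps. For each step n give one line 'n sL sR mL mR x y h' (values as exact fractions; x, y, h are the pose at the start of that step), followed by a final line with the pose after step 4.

0 2/9 90/337 -90/337 742/3033 -7 8 E
1 9/53 45/241 -45/241 2277/12773 -8 8 N
2 90/421 18/97 -18/97 8154/40837 -8 7 W
3 9/34 45/196 -45/196 1647/6664 -9 7 S
4 90/377 90/317 -90/317 31230/119509 -9 6 E
final -10 6 N

n=0: pose=(-7,8,E); sL=2/9, sR=90/337; mL=-90/337, mR=742/3033; mL+mR=-68/3033 → advance -1; mR−mL=1552/3033 → turn +1·90°
n=1: pose=(-8,8,N); sL=9/53, sR=45/241; mL=-45/241, mR=2277/12773; mL+mR=-108/12773 → advance -1; mR−mL=4662/12773 → turn +1·90°
n=2: pose=(-8,7,W); sL=90/421, sR=18/97; mL=-18/97, mR=8154/40837; mL+mR=576/40837 → advance +1; mR−mL=15732/40837 → turn +1·90°
n=3: pose=(-9,7,S); sL=9/34, sR=45/196; mL=-45/196, mR=1647/6664; mL+mR=117/6664 → advance +1; mR−mL=3177/6664 → turn +1·90°
n=4: pose=(-9,6,E); sL=90/377, sR=90/317; mL=-90/317, mR=31230/119509; mL+mR=-2700/119509 → advance -1; mR−mL=65160/119509 → turn +1·90°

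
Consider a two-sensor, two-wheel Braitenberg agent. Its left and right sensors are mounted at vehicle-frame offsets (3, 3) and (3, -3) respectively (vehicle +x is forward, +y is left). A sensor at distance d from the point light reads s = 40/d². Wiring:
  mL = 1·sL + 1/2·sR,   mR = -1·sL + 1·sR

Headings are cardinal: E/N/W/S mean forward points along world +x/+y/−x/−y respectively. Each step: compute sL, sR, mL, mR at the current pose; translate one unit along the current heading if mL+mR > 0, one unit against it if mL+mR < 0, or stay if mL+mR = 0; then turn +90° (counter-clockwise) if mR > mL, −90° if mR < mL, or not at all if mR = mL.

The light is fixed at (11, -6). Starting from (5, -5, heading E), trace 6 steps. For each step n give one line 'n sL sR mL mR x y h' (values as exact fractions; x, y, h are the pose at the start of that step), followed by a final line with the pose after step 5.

0 8/5 40/13 204/65 96/65 5 -5 E
1 5 10/17 90/17 -75/17 6 -5 S
2 40/73 40/73 60/73 0 6 -6 W
3 4/9 20/9 14/9 16/9 5 -6 N
4 8/17 40/97 1116/1649 -96/1649 5 -5 W
5 10/29 5/4 225/232 105/116 4 -5 N
final 4 -4 E

n=0: pose=(5,-5,E); sL=8/5, sR=40/13; mL=204/65, mR=96/65; mL+mR=60/13 → advance +1; mR−mL=-108/65 → turn -1·90°
n=1: pose=(6,-5,S); sL=5, sR=10/17; mL=90/17, mR=-75/17; mL+mR=15/17 → advance +1; mR−mL=-165/17 → turn -1·90°
n=2: pose=(6,-6,W); sL=40/73, sR=40/73; mL=60/73, mR=0; mL+mR=60/73 → advance +1; mR−mL=-60/73 → turn -1·90°
n=3: pose=(5,-6,N); sL=4/9, sR=20/9; mL=14/9, mR=16/9; mL+mR=10/3 → advance +1; mR−mL=2/9 → turn +1·90°
n=4: pose=(5,-5,W); sL=8/17, sR=40/97; mL=1116/1649, mR=-96/1649; mL+mR=60/97 → advance +1; mR−mL=-1212/1649 → turn -1·90°
n=5: pose=(4,-5,N); sL=10/29, sR=5/4; mL=225/232, mR=105/116; mL+mR=15/8 → advance +1; mR−mL=-15/232 → turn -1·90°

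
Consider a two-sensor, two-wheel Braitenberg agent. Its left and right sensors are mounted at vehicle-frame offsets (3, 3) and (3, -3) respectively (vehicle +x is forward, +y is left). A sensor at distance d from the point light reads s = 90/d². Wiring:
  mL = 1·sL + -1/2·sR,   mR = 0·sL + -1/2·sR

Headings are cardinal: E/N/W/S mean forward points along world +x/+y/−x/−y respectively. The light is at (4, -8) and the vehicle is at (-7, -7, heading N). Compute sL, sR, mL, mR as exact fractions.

left sensor world pos  = (-10, -4); dL² = 212
right sensor world pos = (-4, -4); dR² = 80
sL = 90/212 = 45/106
sR = 90/80 = 9/8
mL = 1·sL + -1/2·sR = -117/848
mR = 0·sL + -1/2·sR = -9/16

45/106 9/8 -117/848 -9/16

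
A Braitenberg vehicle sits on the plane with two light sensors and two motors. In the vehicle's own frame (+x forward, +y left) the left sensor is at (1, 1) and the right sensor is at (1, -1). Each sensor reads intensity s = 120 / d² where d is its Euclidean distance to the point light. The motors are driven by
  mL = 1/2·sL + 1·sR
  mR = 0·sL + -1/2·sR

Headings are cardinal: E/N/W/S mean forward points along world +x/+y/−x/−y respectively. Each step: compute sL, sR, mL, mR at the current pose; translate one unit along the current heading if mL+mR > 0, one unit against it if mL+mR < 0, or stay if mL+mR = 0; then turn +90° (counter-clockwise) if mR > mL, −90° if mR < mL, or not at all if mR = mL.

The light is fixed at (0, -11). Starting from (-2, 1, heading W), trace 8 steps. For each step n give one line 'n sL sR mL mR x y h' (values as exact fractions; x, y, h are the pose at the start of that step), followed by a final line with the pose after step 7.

n=0: pose=(-2,1,W); sL=12/13, sR=60/89; mL=1314/1157, mR=-30/89; mL+mR=924/1157 → advance +1; mR−mL=-1704/1157 → turn -1·90°
n=1: pose=(-3,1,N); sL=24/37, sR=120/173; mL=6516/6401, mR=-60/173; mL+mR=4296/6401 → advance +1; mR−mL=-8736/6401 → turn -1·90°
n=2: pose=(-3,2,E); sL=3/5, sR=30/37; mL=411/370, mR=-15/37; mL+mR=261/370 → advance +1; mR−mL=-561/370 → turn -1·90°
n=3: pose=(-2,2,S); sL=24/29, sR=40/51; mL=1772/1479, mR=-20/51; mL+mR=1192/1479 → advance +1; mR−mL=-784/493 → turn -1·90°
n=4: pose=(-2,1,W); sL=12/13, sR=60/89; mL=1314/1157, mR=-30/89; mL+mR=924/1157 → advance +1; mR−mL=-1704/1157 → turn -1·90°
n=5: pose=(-3,1,N); sL=24/37, sR=120/173; mL=6516/6401, mR=-60/173; mL+mR=4296/6401 → advance +1; mR−mL=-8736/6401 → turn -1·90°
n=6: pose=(-3,2,E); sL=3/5, sR=30/37; mL=411/370, mR=-15/37; mL+mR=261/370 → advance +1; mR−mL=-561/370 → turn -1·90°
n=7: pose=(-2,2,S); sL=24/29, sR=40/51; mL=1772/1479, mR=-20/51; mL+mR=1192/1479 → advance +1; mR−mL=-784/493 → turn -1·90°

0 12/13 60/89 1314/1157 -30/89 -2 1 W
1 24/37 120/173 6516/6401 -60/173 -3 1 N
2 3/5 30/37 411/370 -15/37 -3 2 E
3 24/29 40/51 1772/1479 -20/51 -2 2 S
4 12/13 60/89 1314/1157 -30/89 -2 1 W
5 24/37 120/173 6516/6401 -60/173 -3 1 N
6 3/5 30/37 411/370 -15/37 -3 2 E
7 24/29 40/51 1772/1479 -20/51 -2 2 S
final -2 1 W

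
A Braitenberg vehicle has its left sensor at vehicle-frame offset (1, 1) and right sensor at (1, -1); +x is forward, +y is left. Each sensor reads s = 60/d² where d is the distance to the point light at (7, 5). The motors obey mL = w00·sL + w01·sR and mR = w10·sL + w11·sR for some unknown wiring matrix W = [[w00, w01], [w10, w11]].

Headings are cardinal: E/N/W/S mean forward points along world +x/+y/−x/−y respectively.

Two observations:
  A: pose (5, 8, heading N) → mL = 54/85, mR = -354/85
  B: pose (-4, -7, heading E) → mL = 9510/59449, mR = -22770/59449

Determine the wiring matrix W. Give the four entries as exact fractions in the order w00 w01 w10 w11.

obs A: pose=(5,8,N) → sL=12/5, sR=60/17, mL=54/85, mR=-354/85
obs B: pose=(-4,-7,E) → sL=60/221, sR=60/269, mL=9510/59449, mR=-22770/59449
sensor matrix S = [[12/5, 60/17], [60/221, 60/269]]; det S = -427392/1010633
solve [mL_A; mL_B] = S·[w00; w01] and [mR_A; mR_B] = S·[w10; w11]:
  w00 = 1, w01 = -1/2, w10 = -1, w11 = -1/2

1 -1/2 -1 -1/2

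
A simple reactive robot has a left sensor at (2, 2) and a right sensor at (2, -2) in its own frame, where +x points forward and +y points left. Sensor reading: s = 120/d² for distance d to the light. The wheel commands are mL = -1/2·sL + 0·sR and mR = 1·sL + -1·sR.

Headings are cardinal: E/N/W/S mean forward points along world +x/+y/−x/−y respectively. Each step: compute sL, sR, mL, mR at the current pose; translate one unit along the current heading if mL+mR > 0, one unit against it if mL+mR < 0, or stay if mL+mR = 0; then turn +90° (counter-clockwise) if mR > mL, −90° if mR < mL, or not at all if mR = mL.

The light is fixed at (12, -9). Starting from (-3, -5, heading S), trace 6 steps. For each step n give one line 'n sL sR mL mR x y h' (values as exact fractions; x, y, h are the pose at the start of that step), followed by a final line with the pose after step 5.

n=0: pose=(-3,-5,S); sL=120/173, sR=120/293; mL=-60/173, mR=14400/50689; mL+mR=-3180/50689 → advance -1; mR−mL=31980/50689 → turn +1·90°
n=1: pose=(-3,-4,E); sL=60/109, sR=60/89; mL=-30/109, mR=-1200/9701; mL+mR=-3870/9701 → advance -1; mR−mL=1470/9701 → turn +1·90°
n=2: pose=(-4,-4,N); sL=120/373, sR=24/49; mL=-60/373, mR=-3072/18277; mL+mR=-6012/18277 → advance -1; mR−mL=-132/18277 → turn -1·90°
n=3: pose=(-4,-5,E); sL=15/29, sR=3/5; mL=-15/58, mR=-12/145; mL+mR=-99/290 → advance -1; mR−mL=51/290 → turn +1·90°
n=4: pose=(-5,-5,N); sL=120/397, sR=40/87; mL=-60/397, mR=-5440/34539; mL+mR=-10660/34539 → advance -1; mR−mL=-220/34539 → turn -1·90°
n=5: pose=(-5,-6,E); sL=12/25, sR=60/113; mL=-6/25, mR=-144/2825; mL+mR=-822/2825 → advance -1; mR−mL=534/2825 → turn +1·90°

0 120/173 120/293 -60/173 14400/50689 -3 -5 S
1 60/109 60/89 -30/109 -1200/9701 -3 -4 E
2 120/373 24/49 -60/373 -3072/18277 -4 -4 N
3 15/29 3/5 -15/58 -12/145 -4 -5 E
4 120/397 40/87 -60/397 -5440/34539 -5 -5 N
5 12/25 60/113 -6/25 -144/2825 -5 -6 E
final -6 -6 N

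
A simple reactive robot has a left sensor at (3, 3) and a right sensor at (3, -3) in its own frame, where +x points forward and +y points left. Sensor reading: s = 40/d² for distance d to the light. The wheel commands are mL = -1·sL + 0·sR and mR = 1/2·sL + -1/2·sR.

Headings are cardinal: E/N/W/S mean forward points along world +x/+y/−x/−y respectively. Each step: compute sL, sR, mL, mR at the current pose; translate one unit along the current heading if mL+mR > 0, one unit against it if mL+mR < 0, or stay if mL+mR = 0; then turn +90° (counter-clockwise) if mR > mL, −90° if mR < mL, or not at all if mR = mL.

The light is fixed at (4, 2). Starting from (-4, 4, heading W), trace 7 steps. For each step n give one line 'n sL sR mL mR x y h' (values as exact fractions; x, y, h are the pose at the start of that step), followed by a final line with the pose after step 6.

n=0: pose=(-4,4,W); sL=20/61, sR=20/73; mL=-20/61, mR=120/4453; mL+mR=-1340/4453 → advance -1; mR−mL=1580/4453 → turn +1·90°
n=1: pose=(-3,4,S); sL=40/17, sR=40/101; mL=-40/17, mR=1680/1717; mL+mR=-2360/1717 → advance -1; mR−mL=5720/1717 → turn +1·90°
n=2: pose=(-3,5,E); sL=10/13, sR=5/2; mL=-10/13, mR=-45/52; mL+mR=-85/52 → advance -1; mR−mL=-5/52 → turn -1·90°
n=3: pose=(-4,5,S); sL=8/5, sR=40/121; mL=-8/5, mR=384/605; mL+mR=-584/605 → advance -1; mR−mL=1352/605 → turn +1·90°
n=4: pose=(-4,6,E); sL=20/37, sR=20/13; mL=-20/37, mR=-240/481; mL+mR=-500/481 → advance -1; mR−mL=20/481 → turn +1·90°
n=5: pose=(-5,6,N); sL=40/193, sR=8/17; mL=-40/193, mR=-432/3281; mL+mR=-1112/3281 → advance -1; mR−mL=248/3281 → turn +1·90°
n=6: pose=(-5,5,W); sL=5/18, sR=2/9; mL=-5/18, mR=1/36; mL+mR=-1/4 → advance -1; mR−mL=11/36 → turn +1·90°

0 20/61 20/73 -20/61 120/4453 -4 4 W
1 40/17 40/101 -40/17 1680/1717 -3 4 S
2 10/13 5/2 -10/13 -45/52 -3 5 E
3 8/5 40/121 -8/5 384/605 -4 5 S
4 20/37 20/13 -20/37 -240/481 -4 6 E
5 40/193 8/17 -40/193 -432/3281 -5 6 N
6 5/18 2/9 -5/18 1/36 -5 5 W
final -4 5 S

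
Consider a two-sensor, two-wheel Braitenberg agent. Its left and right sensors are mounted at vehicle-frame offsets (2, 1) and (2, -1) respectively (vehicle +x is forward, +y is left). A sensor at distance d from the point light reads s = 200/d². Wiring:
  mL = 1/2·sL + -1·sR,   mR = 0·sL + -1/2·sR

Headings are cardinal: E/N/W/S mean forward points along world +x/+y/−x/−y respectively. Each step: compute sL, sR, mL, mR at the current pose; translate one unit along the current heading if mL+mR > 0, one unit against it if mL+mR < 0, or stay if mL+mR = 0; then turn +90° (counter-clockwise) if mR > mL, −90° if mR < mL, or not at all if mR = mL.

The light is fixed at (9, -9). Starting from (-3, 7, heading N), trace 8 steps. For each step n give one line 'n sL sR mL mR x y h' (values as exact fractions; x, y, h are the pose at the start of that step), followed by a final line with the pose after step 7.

n=0: pose=(-3,7,N); sL=200/493, sR=40/89; mL=-10820/43877, mR=-20/89; mL+mR=-20680/43877 → advance -1; mR−mL=960/43877 → turn +1·90°
n=1: pose=(-3,6,W); sL=25/49, sR=50/113; mL=-2075/11074, mR=-25/113; mL+mR=-4525/11074 → advance -1; mR−mL=-375/11074 → turn -1·90°
n=2: pose=(-2,6,N); sL=200/433, sR=200/389; mL=-47700/168437, mR=-100/389; mL+mR=-91000/168437 → advance -1; mR−mL=4400/168437 → turn +1·90°
n=3: pose=(-2,5,W); sL=100/169, sR=100/197; mL=-7050/33293, mR=-50/197; mL+mR=-15500/33293 → advance -1; mR−mL=-1400/33293 → turn -1·90°
n=4: pose=(-1,5,N); sL=200/377, sR=200/337; mL=-41700/127049, mR=-100/337; mL+mR=-79400/127049 → advance -1; mR−mL=4000/127049 → turn +1·90°
n=5: pose=(-1,4,W); sL=25/36, sR=10/17; mL=-295/1224, mR=-5/17; mL+mR=-655/1224 → advance -1; mR−mL=-65/1224 → turn -1·90°
n=6: pose=(0,4,N); sL=8/13, sR=200/289; mL=-1444/3757, mR=-100/289; mL+mR=-2744/3757 → advance -1; mR−mL=144/3757 → turn +1·90°
n=7: pose=(0,3,W); sL=100/121, sR=20/29; mL=-970/3509, mR=-10/29; mL+mR=-2180/3509 → advance -1; mR−mL=-240/3509 → turn -1·90°

0 200/493 40/89 -10820/43877 -20/89 -3 7 N
1 25/49 50/113 -2075/11074 -25/113 -3 6 W
2 200/433 200/389 -47700/168437 -100/389 -2 6 N
3 100/169 100/197 -7050/33293 -50/197 -2 5 W
4 200/377 200/337 -41700/127049 -100/337 -1 5 N
5 25/36 10/17 -295/1224 -5/17 -1 4 W
6 8/13 200/289 -1444/3757 -100/289 0 4 N
7 100/121 20/29 -970/3509 -10/29 0 3 W
final 1 3 N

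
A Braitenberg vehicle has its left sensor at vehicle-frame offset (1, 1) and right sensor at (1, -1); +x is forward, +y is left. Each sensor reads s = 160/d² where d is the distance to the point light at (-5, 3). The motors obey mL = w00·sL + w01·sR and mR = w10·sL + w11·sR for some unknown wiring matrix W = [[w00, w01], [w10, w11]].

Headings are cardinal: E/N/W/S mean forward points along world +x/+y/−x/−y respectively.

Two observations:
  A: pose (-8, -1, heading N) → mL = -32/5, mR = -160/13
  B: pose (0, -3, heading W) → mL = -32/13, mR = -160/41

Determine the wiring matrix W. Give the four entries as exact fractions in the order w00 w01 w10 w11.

-1 0 0 -1

obs A: pose=(-8,-1,N) → sL=32/5, sR=160/13, mL=-32/5, mR=-160/13
obs B: pose=(0,-3,W) → sL=32/13, sR=160/41, mL=-32/13, mR=-160/41
sensor matrix S = [[32/5, 160/13], [32/13, 160/41]]; det S = -36864/6929
solve [mL_A; mL_B] = S·[w00; w01] and [mR_A; mR_B] = S·[w10; w11]:
  w00 = -1, w01 = 0, w10 = 0, w11 = -1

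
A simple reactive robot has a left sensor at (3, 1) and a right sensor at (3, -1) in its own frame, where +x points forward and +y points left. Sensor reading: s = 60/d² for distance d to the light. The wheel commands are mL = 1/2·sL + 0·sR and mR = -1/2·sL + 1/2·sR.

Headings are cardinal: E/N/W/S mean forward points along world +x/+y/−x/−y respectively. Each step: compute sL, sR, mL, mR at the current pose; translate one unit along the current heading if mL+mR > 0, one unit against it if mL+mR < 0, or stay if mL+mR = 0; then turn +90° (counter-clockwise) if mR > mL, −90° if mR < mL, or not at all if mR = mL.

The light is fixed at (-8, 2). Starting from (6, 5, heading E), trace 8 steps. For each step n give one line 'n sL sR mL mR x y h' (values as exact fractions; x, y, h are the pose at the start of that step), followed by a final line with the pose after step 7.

0 12/61 60/293 6/61 72/17873 6 5 E
1 15/64 15/49 15/128 225/6272 7 5 S
2 12/29 20/51 6/29 -16/1479 7 4 W
3 30/97 6/25 15/97 -84/2425 6 4 N
4 12/61 60/293 6/61 72/17873 6 5 E
5 15/64 15/49 15/128 225/6272 7 5 S
6 12/29 20/51 6/29 -16/1479 7 4 W
7 30/97 6/25 15/97 -84/2425 6 4 N
final 6 5 E

n=0: pose=(6,5,E); sL=12/61, sR=60/293; mL=6/61, mR=72/17873; mL+mR=30/293 → advance +1; mR−mL=-1686/17873 → turn -1·90°
n=1: pose=(7,5,S); sL=15/64, sR=15/49; mL=15/128, mR=225/6272; mL+mR=15/98 → advance +1; mR−mL=-255/3136 → turn -1·90°
n=2: pose=(7,4,W); sL=12/29, sR=20/51; mL=6/29, mR=-16/1479; mL+mR=10/51 → advance +1; mR−mL=-322/1479 → turn -1·90°
n=3: pose=(6,4,N); sL=30/97, sR=6/25; mL=15/97, mR=-84/2425; mL+mR=3/25 → advance +1; mR−mL=-459/2425 → turn -1·90°
n=4: pose=(6,5,E); sL=12/61, sR=60/293; mL=6/61, mR=72/17873; mL+mR=30/293 → advance +1; mR−mL=-1686/17873 → turn -1·90°
n=5: pose=(7,5,S); sL=15/64, sR=15/49; mL=15/128, mR=225/6272; mL+mR=15/98 → advance +1; mR−mL=-255/3136 → turn -1·90°
n=6: pose=(7,4,W); sL=12/29, sR=20/51; mL=6/29, mR=-16/1479; mL+mR=10/51 → advance +1; mR−mL=-322/1479 → turn -1·90°
n=7: pose=(6,4,N); sL=30/97, sR=6/25; mL=15/97, mR=-84/2425; mL+mR=3/25 → advance +1; mR−mL=-459/2425 → turn -1·90°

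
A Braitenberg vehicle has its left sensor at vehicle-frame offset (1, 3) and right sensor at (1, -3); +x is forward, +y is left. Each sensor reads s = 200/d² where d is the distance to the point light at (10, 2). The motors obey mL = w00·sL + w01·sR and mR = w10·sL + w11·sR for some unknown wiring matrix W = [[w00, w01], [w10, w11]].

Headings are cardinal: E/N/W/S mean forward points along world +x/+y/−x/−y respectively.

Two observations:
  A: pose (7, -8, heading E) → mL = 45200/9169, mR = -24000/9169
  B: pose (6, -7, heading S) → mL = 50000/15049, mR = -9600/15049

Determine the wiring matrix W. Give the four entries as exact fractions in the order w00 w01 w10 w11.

1 1 -1 1

obs A: pose=(7,-8,E) → sL=200/53, sR=200/173, mL=45200/9169, mR=-24000/9169
obs B: pose=(6,-7,S) → sL=200/101, sR=200/149, mL=50000/15049, mR=-9600/15049
sensor matrix S = [[200/53, 200/173], [200/101, 200/149]]; det S = 383040000/137984281
solve [mL_A; mL_B] = S·[w00; w01] and [mR_A; mR_B] = S·[w10; w11]:
  w00 = 1, w01 = 1, w10 = -1, w11 = 1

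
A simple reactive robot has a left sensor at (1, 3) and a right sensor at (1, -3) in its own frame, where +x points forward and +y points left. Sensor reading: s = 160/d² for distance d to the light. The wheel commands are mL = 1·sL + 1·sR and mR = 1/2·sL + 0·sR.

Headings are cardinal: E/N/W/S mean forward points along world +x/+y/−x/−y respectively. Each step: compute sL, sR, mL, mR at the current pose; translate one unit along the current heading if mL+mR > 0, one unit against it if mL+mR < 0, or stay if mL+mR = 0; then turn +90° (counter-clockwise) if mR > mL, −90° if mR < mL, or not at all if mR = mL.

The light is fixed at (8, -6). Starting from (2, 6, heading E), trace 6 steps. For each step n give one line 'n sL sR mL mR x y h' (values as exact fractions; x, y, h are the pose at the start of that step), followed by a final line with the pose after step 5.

0 16/25 80/53 2848/1325 8/25 2 6 E
1 32/25 32/37 1984/925 16/25 3 6 S
2 8/5 20/29 332/145 4/5 3 5 W
3 32/45 160/153 448/255 16/45 2 5 N
4 16/25 80/53 2848/1325 8/25 2 6 E
5 32/25 32/37 1984/925 16/25 3 6 S
final 3 5 W

n=0: pose=(2,6,E); sL=16/25, sR=80/53; mL=2848/1325, mR=8/25; mL+mR=3272/1325 → advance +1; mR−mL=-2424/1325 → turn -1·90°
n=1: pose=(3,6,S); sL=32/25, sR=32/37; mL=1984/925, mR=16/25; mL+mR=2576/925 → advance +1; mR−mL=-1392/925 → turn -1·90°
n=2: pose=(3,5,W); sL=8/5, sR=20/29; mL=332/145, mR=4/5; mL+mR=448/145 → advance +1; mR−mL=-216/145 → turn -1·90°
n=3: pose=(2,5,N); sL=32/45, sR=160/153; mL=448/255, mR=16/45; mL+mR=1616/765 → advance +1; mR−mL=-1072/765 → turn -1·90°
n=4: pose=(2,6,E); sL=16/25, sR=80/53; mL=2848/1325, mR=8/25; mL+mR=3272/1325 → advance +1; mR−mL=-2424/1325 → turn -1·90°
n=5: pose=(3,6,S); sL=32/25, sR=32/37; mL=1984/925, mR=16/25; mL+mR=2576/925 → advance +1; mR−mL=-1392/925 → turn -1·90°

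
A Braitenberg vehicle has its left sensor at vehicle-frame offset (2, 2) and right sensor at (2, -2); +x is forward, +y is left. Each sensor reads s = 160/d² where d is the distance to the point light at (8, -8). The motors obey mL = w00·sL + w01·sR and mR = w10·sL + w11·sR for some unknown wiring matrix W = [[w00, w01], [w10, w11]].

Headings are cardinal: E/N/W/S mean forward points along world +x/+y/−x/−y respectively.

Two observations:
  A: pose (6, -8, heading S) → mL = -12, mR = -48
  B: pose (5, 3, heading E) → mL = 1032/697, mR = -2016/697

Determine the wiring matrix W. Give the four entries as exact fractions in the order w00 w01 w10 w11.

obs A: pose=(6,-8,S) → sL=40, sR=8, mL=-12, mR=-48
obs B: pose=(5,3,E) → sL=16/17, sR=80/41, mL=1032/697, mR=-2016/697
sensor matrix S = [[40, 8], [16/17, 80/41]]; det S = 49152/697
solve [mL_A; mL_B] = S·[w00; w01] and [mR_A; mR_B] = S·[w10; w11]:
  w00 = -1/2, w01 = 1, w10 = -1, w11 = -1

-1/2 1 -1 -1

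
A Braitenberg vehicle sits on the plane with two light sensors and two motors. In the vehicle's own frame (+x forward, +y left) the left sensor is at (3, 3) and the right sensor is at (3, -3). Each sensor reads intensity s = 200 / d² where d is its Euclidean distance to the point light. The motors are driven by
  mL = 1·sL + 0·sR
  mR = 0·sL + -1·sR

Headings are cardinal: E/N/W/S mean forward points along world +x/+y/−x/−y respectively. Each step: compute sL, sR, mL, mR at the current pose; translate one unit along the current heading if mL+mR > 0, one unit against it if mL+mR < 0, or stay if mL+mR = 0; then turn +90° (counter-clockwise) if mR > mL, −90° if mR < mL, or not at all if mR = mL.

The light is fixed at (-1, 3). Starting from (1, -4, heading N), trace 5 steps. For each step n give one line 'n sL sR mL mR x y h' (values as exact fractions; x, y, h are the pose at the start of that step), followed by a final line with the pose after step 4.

0 200/17 200/41 200/17 -200/41 1 -4 N
1 100/17 100/53 100/17 -100/53 1 -3 E
2 200/117 200/81 200/117 -200/81 2 -3 S
3 25/8 50 25/8 -50 2 -2 W
4 40 200/53 40 -200/53 3 -2 N
final 3 -1 E

n=0: pose=(1,-4,N); sL=200/17, sR=200/41; mL=200/17, mR=-200/41; mL+mR=4800/697 → advance +1; mR−mL=-11600/697 → turn -1·90°
n=1: pose=(1,-3,E); sL=100/17, sR=100/53; mL=100/17, mR=-100/53; mL+mR=3600/901 → advance +1; mR−mL=-7000/901 → turn -1·90°
n=2: pose=(2,-3,S); sL=200/117, sR=200/81; mL=200/117, mR=-200/81; mL+mR=-800/1053 → advance -1; mR−mL=-4400/1053 → turn -1·90°
n=3: pose=(2,-2,W); sL=25/8, sR=50; mL=25/8, mR=-50; mL+mR=-375/8 → advance -1; mR−mL=-425/8 → turn -1·90°
n=4: pose=(3,-2,N); sL=40, sR=200/53; mL=40, mR=-200/53; mL+mR=1920/53 → advance +1; mR−mL=-2320/53 → turn -1·90°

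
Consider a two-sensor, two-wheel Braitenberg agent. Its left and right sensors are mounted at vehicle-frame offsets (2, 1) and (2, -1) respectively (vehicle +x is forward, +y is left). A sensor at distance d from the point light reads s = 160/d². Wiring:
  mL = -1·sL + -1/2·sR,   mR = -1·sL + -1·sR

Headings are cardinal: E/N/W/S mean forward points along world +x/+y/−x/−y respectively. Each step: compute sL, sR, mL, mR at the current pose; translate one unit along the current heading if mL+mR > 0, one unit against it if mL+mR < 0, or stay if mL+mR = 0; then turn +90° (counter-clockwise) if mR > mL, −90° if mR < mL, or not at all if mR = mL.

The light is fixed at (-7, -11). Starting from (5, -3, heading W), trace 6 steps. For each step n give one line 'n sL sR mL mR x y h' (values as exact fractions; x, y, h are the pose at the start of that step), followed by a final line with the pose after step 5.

0 160/149 160/181 -40880/26969 -52800/26969 5 -3 W
1 40/61 20/37 -2090/2257 -2700/2257 6 -3 N
2 160/289 160/261 -64880/75429 -88000/75429 6 -4 E
3 80/97 80/73 -9720/7081 -13600/7081 5 -4 S
4 160/149 160/181 -40880/26969 -52800/26969 5 -3 W
5 40/61 20/37 -2090/2257 -2700/2257 6 -3 N
final 6 -4 E

n=0: pose=(5,-3,W); sL=160/149, sR=160/181; mL=-40880/26969, mR=-52800/26969; mL+mR=-93680/26969 → advance -1; mR−mL=-80/181 → turn -1·90°
n=1: pose=(6,-3,N); sL=40/61, sR=20/37; mL=-2090/2257, mR=-2700/2257; mL+mR=-4790/2257 → advance -1; mR−mL=-10/37 → turn -1·90°
n=2: pose=(6,-4,E); sL=160/289, sR=160/261; mL=-64880/75429, mR=-88000/75429; mL+mR=-50960/25143 → advance -1; mR−mL=-80/261 → turn -1·90°
n=3: pose=(5,-4,S); sL=80/97, sR=80/73; mL=-9720/7081, mR=-13600/7081; mL+mR=-23320/7081 → advance -1; mR−mL=-40/73 → turn -1·90°
n=4: pose=(5,-3,W); sL=160/149, sR=160/181; mL=-40880/26969, mR=-52800/26969; mL+mR=-93680/26969 → advance -1; mR−mL=-80/181 → turn -1·90°
n=5: pose=(6,-3,N); sL=40/61, sR=20/37; mL=-2090/2257, mR=-2700/2257; mL+mR=-4790/2257 → advance -1; mR−mL=-10/37 → turn -1·90°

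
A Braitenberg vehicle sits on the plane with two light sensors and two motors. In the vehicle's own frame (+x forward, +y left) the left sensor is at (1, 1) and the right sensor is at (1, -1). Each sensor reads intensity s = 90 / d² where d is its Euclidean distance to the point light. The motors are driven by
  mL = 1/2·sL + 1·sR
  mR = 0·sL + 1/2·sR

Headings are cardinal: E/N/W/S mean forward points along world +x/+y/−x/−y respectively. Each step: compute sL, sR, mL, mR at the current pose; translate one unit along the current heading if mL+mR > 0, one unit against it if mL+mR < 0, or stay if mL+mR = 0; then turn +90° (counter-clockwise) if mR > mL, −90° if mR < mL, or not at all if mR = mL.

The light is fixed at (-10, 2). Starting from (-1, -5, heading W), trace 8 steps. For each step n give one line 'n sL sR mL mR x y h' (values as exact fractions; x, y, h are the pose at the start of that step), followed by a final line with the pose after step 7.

n=0: pose=(-1,-5,W); sL=45/64, sR=9/10; mL=801/640, mR=9/20; mL+mR=1089/640 → advance +1; mR−mL=-513/640 → turn -1·90°
n=1: pose=(-2,-5,N); sL=18/17, sR=10/13; mL=287/221, mR=5/13; mL+mR=372/221 → advance +1; mR−mL=-202/221 → turn -1·90°
n=2: pose=(-2,-4,E); sL=45/53, sR=9/13; mL=1539/1378, mR=9/26; mL+mR=1008/689 → advance +1; mR−mL=-531/689 → turn -1·90°
n=3: pose=(-1,-4,S); sL=90/149, sR=90/113; mL=18495/16837, mR=45/113; mL+mR=25200/16837 → advance +1; mR−mL=-11790/16837 → turn -1·90°
n=4: pose=(-1,-5,W); sL=45/64, sR=9/10; mL=801/640, mR=9/20; mL+mR=1089/640 → advance +1; mR−mL=-513/640 → turn -1·90°
n=5: pose=(-2,-5,N); sL=18/17, sR=10/13; mL=287/221, mR=5/13; mL+mR=372/221 → advance +1; mR−mL=-202/221 → turn -1·90°
n=6: pose=(-2,-4,E); sL=45/53, sR=9/13; mL=1539/1378, mR=9/26; mL+mR=1008/689 → advance +1; mR−mL=-531/689 → turn -1·90°
n=7: pose=(-1,-4,S); sL=90/149, sR=90/113; mL=18495/16837, mR=45/113; mL+mR=25200/16837 → advance +1; mR−mL=-11790/16837 → turn -1·90°

0 45/64 9/10 801/640 9/20 -1 -5 W
1 18/17 10/13 287/221 5/13 -2 -5 N
2 45/53 9/13 1539/1378 9/26 -2 -4 E
3 90/149 90/113 18495/16837 45/113 -1 -4 S
4 45/64 9/10 801/640 9/20 -1 -5 W
5 18/17 10/13 287/221 5/13 -2 -5 N
6 45/53 9/13 1539/1378 9/26 -2 -4 E
7 90/149 90/113 18495/16837 45/113 -1 -4 S
final -1 -5 W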